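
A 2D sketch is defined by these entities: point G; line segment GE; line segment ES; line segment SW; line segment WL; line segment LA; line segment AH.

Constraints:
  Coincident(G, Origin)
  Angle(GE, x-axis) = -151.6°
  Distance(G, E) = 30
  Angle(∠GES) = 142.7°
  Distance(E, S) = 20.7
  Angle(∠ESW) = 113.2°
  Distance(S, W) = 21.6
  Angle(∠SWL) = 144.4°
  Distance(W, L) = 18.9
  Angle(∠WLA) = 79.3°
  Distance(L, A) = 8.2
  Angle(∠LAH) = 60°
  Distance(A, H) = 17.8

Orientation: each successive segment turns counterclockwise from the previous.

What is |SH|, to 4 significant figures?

26.83

∠WLA = 79.3° gives LA at 88.80° from the x-axis; with |LA| = 8.2, A = (-1.650, -44.76). ∠LAH = 60.0° gives AH at -151.2° from the x-axis; with |AH| = 17.8, H = (-17.25, -53.33). Then |SH| = |H − S| = 26.83.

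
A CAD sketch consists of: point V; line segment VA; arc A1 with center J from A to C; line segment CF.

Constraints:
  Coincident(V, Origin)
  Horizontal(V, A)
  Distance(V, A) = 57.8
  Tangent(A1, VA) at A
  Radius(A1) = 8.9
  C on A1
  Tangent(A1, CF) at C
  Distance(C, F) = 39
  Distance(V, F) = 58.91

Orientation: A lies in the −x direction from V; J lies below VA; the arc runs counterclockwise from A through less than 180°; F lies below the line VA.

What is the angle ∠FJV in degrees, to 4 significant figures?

70.66°

Checks: V = (0.00, 0.00) ✓; |JC| = 8.900 ✓; ∠(JC, CF) = 90.00° ✓; |CF| = 39.00 ✓; |VF| = 58.91 ✓.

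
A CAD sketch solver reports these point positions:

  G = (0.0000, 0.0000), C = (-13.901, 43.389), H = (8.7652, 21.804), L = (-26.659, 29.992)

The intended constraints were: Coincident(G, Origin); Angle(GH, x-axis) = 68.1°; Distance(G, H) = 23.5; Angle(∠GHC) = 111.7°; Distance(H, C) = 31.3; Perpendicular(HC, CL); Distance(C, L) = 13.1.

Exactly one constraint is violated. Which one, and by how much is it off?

Distance(C, L) = 13.1 — off by 5.40.

G = (0.00, 0.00) ✓; GH at 68.10° ✓; |GH| = 23.50 ✓; ∠GHC = 111.7° ✓; |HC| = 31.30 ✓; ∠(HC, CL) = 90.00° ✓; |CL| = 18.50 ✗.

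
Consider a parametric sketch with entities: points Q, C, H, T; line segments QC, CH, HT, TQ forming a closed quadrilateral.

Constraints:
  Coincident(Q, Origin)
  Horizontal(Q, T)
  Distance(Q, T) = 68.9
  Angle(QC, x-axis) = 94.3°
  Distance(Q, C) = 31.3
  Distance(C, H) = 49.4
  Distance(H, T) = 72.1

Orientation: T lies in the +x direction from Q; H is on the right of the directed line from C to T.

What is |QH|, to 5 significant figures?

18.187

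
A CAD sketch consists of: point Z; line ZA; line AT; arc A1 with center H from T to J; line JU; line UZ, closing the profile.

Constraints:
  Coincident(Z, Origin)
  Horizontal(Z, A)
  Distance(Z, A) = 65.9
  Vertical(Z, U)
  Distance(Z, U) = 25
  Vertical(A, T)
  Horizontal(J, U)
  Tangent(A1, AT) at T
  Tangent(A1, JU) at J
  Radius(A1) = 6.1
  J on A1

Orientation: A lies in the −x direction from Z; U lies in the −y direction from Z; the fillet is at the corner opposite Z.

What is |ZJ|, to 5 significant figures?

64.815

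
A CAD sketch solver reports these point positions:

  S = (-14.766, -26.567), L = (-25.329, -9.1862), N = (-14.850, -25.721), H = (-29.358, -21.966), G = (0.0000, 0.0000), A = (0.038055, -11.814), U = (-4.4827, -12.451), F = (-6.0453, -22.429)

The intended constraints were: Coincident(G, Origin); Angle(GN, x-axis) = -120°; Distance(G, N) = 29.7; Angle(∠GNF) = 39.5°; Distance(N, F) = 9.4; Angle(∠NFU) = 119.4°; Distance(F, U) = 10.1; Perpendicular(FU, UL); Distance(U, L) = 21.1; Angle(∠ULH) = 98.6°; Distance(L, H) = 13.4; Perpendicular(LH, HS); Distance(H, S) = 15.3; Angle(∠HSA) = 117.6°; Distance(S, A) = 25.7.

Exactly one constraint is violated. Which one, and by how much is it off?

Distance(S, A) = 25.7 — off by 4.80.

G = (0.00, 0.00) ✓; GN at -120.0° ✓; |GN| = 29.70 ✓; ∠GNF = 39.50° ✓; |NF| = 9.400 ✓; ∠NFU = 119.4° ✓; |FU| = 10.10 ✓; ∠(FU, UL) = 90.00° ✓; |UL| = 21.10 ✓; ∠ULH = 98.60° ✓; |LH| = 13.40 ✓; ∠(LH, HS) = 90.00° ✓; |HS| = 15.30 ✓; ∠HSA = 117.6° ✓; |SA| = 20.90 ✗.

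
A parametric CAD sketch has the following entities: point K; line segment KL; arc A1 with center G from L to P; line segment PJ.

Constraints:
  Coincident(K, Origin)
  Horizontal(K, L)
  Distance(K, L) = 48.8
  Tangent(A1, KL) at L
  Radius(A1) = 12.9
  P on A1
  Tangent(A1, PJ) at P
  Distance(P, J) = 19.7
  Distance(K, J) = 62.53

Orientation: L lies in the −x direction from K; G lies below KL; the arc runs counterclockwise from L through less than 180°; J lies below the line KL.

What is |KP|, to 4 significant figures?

63.10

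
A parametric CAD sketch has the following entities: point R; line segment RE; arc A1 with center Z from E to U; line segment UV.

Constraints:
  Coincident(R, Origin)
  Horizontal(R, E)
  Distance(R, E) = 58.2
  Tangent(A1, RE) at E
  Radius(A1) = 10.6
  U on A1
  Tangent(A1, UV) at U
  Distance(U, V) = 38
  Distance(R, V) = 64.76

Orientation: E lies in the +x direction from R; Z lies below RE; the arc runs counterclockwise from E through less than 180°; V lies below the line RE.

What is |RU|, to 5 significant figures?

48.605

R is at the origin; R and E share the same y with |RE| = 58.2 and E on the +x side, so E = (58.200, 0.0000). A1 meets RE tangentially, so ZE is at right angles to RE, so Z = E + (0, -10.6) = (58.200, -10.600). Since ZU ⟂ UV (tangency), |ZV| = √(10.6² + 38.0²) = 39.451 regardless of where U sits on A1. So V lies on both circle(R, 64.76) and circle(Z, 39.451); the below-RE intersection is V = (44.084, -47.439). U is the foot of the tangent from V: U = (47.647, -9.6062).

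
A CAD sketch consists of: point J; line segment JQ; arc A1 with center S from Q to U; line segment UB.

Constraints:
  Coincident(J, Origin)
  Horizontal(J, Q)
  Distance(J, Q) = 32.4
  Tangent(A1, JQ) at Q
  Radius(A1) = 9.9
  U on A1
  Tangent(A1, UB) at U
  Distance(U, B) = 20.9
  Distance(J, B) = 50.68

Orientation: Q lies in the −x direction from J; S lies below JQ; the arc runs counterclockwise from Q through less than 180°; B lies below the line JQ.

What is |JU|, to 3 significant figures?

43.7

J is at the origin; J and Q share the same y with |JQ| = 32.4 and Q on the −x side, so Q = (-32.4, 0.00). Since A1 is tangent to JQ there, SQ ⟂ JQ, so S = Q + (0, -9.9) = (-32.4, -9.90). Since SU ⟂ UB (tangency), |SB| = √(9.9² + 20.9²) = 23.1 regardless of where U sits on A1. So B lies on both circle(J, 50.68) and circle(S, 23.1); the below-JQ intersection is B = (-39.3, -32.0). U is the foot of the tangent from B: U = (-42.2, -11.3).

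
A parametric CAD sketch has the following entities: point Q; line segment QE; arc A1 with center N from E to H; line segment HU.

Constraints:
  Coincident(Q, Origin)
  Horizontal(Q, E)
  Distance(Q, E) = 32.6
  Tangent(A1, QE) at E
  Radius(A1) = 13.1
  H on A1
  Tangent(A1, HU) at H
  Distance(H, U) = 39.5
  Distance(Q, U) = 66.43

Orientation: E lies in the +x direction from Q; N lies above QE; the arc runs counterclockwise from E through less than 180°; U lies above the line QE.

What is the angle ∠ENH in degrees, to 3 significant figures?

101°

Checks: Q.y = 0.00, E.y = 0.00 ✓; |NH| = 13.10 ✓; ∠(NH, HU) = 90.00° ✓; |HU| = 39.50 ✓; |QU| = 66.43 ✓.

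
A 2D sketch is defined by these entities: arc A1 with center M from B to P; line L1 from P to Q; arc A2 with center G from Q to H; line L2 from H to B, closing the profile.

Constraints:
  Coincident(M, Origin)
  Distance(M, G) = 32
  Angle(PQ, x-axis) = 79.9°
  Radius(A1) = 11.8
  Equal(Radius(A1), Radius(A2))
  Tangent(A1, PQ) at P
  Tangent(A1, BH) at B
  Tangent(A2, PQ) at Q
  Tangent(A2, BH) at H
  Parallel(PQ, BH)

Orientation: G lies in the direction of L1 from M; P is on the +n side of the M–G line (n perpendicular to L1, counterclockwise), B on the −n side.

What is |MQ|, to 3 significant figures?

34.1

The slot axis is L1's direction at 79.9°, so u = (cos 79.9°, sin 79.9°) = (0.175, 0.985) and n = (−sin 79.9°, cos 79.9°) = (-0.985, 0.175). M is at the origin and G lies 32.0 along u from M, so G = 32.0·u = (5.61, 31.5). Tangency of A1 to both parallel lines with radius 11.8 puts P and B at M ± 11.8·n: P = (-11.6, 2.07), B = (11.6, -2.07). Equal radii place Q and H the same way about G: Q = G + 11.8·n = (-6.01, 33.6), H = G − 11.8·n = (17.2, 29.4). Then |MQ| = |Q − M| = 34.1.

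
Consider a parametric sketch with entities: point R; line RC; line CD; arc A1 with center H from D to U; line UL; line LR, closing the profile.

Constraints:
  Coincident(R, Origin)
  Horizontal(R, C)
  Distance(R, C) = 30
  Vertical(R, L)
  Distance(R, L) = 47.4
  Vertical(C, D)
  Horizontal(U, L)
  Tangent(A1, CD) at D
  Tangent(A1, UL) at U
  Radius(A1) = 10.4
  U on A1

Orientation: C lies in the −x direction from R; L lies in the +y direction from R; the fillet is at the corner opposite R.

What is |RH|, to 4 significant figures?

41.87

R is at the origin; R and C share the same y with |RC| = 30.0 and C on the −x side, so C = (-30.00, 0.000). RL is vertical with |RL| = 47.4 and L on the +y side, so L = (0.000, 47.40). The virtual corner opposite R is at (-30.00, 47.40). A1 meets CD tangentially, so HD is at right angles to CD and the tangent condition forces HU to be normal to UL, with radius 10.4, so the center H sits 10.4 in from both sides at H = (-19.60, 37.00). Then |RH| = |H − R| = 41.87.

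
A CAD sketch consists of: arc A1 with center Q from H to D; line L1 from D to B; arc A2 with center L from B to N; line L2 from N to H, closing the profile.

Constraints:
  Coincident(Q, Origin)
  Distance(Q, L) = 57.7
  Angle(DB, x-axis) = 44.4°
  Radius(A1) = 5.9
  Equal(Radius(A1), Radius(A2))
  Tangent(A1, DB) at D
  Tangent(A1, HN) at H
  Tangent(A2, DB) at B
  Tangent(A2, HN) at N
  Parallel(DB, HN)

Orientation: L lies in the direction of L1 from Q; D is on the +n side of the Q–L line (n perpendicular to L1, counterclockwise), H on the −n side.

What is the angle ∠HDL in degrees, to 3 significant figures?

84.2°

The slot axis is L1's direction at 44.4°, so u = (cos 44.4°, sin 44.4°) = (0.714, 0.700) and n = (−sin 44.4°, cos 44.4°) = (-0.700, 0.714). Q is at the origin and L lies 57.7 along u from Q, so L = 57.7·u = (41.2, 40.4). Tangency of A1 to both parallel lines with radius 5.9 puts D and H at Q ± 5.9·n: D = (-4.13, 4.22), H = (4.13, -4.22). Then cos ∠HDL = DH·DL / (|DH||DL|), giving 84.2°.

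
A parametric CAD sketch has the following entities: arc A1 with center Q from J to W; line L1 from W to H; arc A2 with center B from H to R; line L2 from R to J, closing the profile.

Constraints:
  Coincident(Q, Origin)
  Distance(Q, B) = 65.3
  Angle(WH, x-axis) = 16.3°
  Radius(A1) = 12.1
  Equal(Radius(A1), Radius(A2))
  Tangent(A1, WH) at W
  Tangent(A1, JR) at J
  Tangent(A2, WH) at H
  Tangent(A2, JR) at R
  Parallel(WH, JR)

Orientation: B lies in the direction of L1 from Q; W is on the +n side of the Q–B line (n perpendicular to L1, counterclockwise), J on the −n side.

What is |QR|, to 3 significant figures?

66.4

The slot axis is L1's direction at 16.3°, so u = (cos 16.3°, sin 16.3°) = (0.960, 0.281) and n = (−sin 16.3°, cos 16.3°) = (-0.281, 0.960). Q is at the origin and B lies 65.3 along u from Q, so B = 65.3·u = (62.7, 18.3). Tangency of A1 to both parallel lines with radius 12.1 puts W and J at Q ± 12.1·n: W = (-3.40, 11.6), J = (3.40, -11.6). Equal radii place H and R the same way about B: H = B + 12.1·n = (59.3, 29.9), R = B − 12.1·n = (66.1, 6.71). Then |QR| = |R − Q| = 66.4.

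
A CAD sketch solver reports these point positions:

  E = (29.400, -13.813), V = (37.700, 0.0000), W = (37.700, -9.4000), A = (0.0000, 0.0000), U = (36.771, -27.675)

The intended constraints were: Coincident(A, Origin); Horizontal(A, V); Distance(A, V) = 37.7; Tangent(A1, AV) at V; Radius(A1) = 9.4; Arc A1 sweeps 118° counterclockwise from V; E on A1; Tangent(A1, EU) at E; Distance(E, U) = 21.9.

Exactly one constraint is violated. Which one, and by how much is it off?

Distance(E, U) = 21.9 — off by 6.20.

A = (0.00, 0.00) ✓; A.y = 0.00, V.y = 0.00 ✓; |AV| = 37.70 ✓; ∠(WV, VA) = 90.00° ✓; |WV| = 9.400 ✓; bearing(W→E) − bearing(W→V) = 118.0° ✓; |WE| = 9.400 ✓; ∠(WE, EU) = 90.00° ✓; |EU| = 15.70 ✗.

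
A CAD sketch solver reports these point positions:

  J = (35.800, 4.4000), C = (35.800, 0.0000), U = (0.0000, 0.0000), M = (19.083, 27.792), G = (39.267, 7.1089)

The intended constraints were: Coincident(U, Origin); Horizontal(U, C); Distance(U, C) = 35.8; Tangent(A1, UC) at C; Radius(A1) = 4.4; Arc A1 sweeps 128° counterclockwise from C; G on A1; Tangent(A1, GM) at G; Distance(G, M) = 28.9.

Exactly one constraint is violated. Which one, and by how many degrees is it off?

Tangent(A1, GM) at G — off by 6.30°.

U = (0.00, 0.00) ✓; U.y = 0.00, C.y = 0.00 ✓; |UC| = 35.80 ✓; ∠(JC, CU) = 90.00° ✓; |JC| = 4.400 ✓; bearing(J→G) − bearing(J→C) = 128.0° ✓; |JG| = 4.400 ✓; ∠(JG, GM) = 83.70° ✗; |GM| = 28.90 ✓.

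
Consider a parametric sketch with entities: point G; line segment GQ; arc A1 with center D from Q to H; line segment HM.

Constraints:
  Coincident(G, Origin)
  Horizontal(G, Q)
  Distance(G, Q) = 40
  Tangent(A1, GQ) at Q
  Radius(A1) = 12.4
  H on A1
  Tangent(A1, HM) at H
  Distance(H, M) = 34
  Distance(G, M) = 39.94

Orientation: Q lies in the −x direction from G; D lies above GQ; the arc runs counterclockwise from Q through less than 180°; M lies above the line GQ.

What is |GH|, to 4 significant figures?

29.69

G is at the origin; G and Q share the same y with |GQ| = 40.0 and Q on the −x side, so Q = (-40.00, 0.000). A1 meets GQ tangentially, so DQ is at right angles to GQ, so D = Q + (0, 12.4) = (-40.00, 12.40). Since DH ⟂ HM (tangency), |DM| = √(12.4² + 34.0²) = 36.19 regardless of where H sits on A1. So M lies on both circle(G, 39.94) and circle(D, 36.19); the above-GQ intersection is M = (-13.88, 37.45). H is the foot of the tangent from M: H = (-28.87, 6.933).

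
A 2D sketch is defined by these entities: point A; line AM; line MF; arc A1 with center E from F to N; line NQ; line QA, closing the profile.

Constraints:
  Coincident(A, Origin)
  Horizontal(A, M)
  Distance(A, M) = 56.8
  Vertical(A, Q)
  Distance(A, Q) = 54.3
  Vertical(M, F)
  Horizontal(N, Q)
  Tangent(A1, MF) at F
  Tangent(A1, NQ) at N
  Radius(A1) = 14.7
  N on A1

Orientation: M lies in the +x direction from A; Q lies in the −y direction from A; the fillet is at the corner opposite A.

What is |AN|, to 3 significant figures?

68.7

A is at the origin; A and M share the same y with |AM| = 56.8 and M on the +x side, so M = (56.8, 0.00). AQ is vertical with |AQ| = 54.3 and Q on the −y side, so Q = (0.00, -54.3). The virtual corner opposite A is at (56.8, -54.3). The tangent condition forces EF to be normal to MF and since A1 is tangent to NQ there, EN ⟂ NQ, with radius 14.7, so the center E sits 14.7 in from both sides at E = (42.1, -39.6). That places the tangent points at F = (56.8, -39.6) on MF and N = (42.1, -54.3) on NQ. Then |AN| = |N − A| = 68.7.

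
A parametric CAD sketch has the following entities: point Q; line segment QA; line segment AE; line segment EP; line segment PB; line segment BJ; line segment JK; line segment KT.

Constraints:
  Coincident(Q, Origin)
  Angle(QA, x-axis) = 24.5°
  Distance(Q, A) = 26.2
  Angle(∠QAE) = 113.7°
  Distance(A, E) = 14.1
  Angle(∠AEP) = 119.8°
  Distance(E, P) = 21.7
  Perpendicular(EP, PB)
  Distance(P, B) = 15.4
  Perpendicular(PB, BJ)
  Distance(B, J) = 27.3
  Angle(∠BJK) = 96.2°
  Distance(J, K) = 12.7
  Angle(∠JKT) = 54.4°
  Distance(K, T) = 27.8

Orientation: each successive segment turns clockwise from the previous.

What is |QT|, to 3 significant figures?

19.0

∠BJK = 96.2° gives JK at -5.80° from the x-axis; with |JK| = 12.7, K = (33.1, 8.86). ∠JKT = 54.4° gives KT at -131° from the x-axis; with |KT| = 27.8, T = (14.7, -12.0). Then |QT| = |T − Q| = 19.0.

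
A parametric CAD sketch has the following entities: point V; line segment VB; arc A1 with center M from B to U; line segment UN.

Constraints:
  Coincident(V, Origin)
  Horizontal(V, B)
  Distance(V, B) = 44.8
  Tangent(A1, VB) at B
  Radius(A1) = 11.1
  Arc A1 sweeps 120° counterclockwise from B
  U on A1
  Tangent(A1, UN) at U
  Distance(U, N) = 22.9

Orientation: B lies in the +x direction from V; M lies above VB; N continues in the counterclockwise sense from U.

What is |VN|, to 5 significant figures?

56.363

V is at the origin; VB is horizontal with |VB| = 44.8 and B on the +x side, so B = (44.800, 0.0000). A1 meets VB tangentially, so MB is at right angles to VB, so M = B + (0, 11.1) = (44.800, 11.100). On A1, B sits at bearing -90° from M; a 120° counterclockwise sweep puts U at bearing 30°, so U = M + 11.1·(cos 30°, sin 30°) = (54.413, 16.650). Tangency of A1 to UN means the radius MU is perpendicular to UN, so UN runs along (−sin 30°, cos 30°); with |UN| = 22.9, N = (42.963, 36.482). Then |VN| = |N − V| = 56.363.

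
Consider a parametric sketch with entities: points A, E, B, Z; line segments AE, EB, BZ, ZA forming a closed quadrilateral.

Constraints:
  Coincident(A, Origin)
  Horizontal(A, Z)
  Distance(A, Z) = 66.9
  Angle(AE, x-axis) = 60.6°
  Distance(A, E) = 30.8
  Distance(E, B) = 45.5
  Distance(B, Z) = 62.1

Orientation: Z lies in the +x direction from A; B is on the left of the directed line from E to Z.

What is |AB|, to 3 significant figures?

75.6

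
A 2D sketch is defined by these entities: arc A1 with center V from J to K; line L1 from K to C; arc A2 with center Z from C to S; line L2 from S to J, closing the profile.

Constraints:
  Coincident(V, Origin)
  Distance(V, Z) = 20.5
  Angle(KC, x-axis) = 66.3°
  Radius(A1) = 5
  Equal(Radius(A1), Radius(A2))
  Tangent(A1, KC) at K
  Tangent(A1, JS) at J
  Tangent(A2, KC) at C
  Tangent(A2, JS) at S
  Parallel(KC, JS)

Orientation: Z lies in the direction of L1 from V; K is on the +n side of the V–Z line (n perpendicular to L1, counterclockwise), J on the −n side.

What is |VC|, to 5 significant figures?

21.101

The slot axis is L1's direction at 66.3°, so u = (cos 66.3°, sin 66.3°) = (0.40195, 0.91566) and n = (−sin 66.3°, cos 66.3°) = (-0.91566, 0.40195). V is at the origin and Z lies 20.5 along u from V, so Z = 20.5·u = (8.2399, 18.771). Tangency of A1 to both parallel lines with radius 5.0 puts K and J at V ± 5.0·n: K = (-4.5783, 2.0097), J = (4.5783, -2.0097). Equal radii place C and S the same way about Z: C = Z + 5.0·n = (3.6616, 20.781), S = Z − 5.0·n = (12.818, 16.761). Then |VC| = |C − V| = 21.101.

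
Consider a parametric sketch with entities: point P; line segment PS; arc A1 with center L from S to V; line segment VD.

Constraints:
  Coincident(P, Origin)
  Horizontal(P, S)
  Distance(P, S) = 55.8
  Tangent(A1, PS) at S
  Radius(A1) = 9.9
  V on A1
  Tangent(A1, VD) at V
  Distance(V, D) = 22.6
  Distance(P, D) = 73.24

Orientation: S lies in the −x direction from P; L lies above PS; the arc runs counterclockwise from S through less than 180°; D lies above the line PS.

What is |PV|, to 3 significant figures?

52.0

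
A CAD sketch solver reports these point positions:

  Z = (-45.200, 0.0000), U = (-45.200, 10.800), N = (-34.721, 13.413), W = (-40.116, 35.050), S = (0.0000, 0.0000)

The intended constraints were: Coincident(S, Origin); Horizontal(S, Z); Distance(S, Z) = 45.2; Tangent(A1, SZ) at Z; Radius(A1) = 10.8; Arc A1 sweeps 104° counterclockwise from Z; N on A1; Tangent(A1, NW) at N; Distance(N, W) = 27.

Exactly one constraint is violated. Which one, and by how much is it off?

Distance(N, W) = 27 — off by 4.70.

S = (0.00, 0.00) ✓; S.y = 0.00, Z.y = 0.00 ✓; |SZ| = 45.20 ✓; ∠(UZ, ZS) = 90.00° ✓; |UZ| = 10.80 ✓; bearing(U→N) − bearing(U→Z) = 104.0° ✓; |UN| = 10.80 ✓; ∠(UN, NW) = 90.00° ✓; |NW| = 22.30 ✗.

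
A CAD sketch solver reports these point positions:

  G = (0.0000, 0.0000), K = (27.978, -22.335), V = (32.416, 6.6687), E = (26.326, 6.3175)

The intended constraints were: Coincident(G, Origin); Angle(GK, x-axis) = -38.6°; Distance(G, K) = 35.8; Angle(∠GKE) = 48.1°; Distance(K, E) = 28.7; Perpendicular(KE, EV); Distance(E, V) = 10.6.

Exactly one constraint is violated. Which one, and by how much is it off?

Distance(E, V) = 10.6 — off by 4.50.

G = (0.00, 0.00) ✓; GK at -38.60° ✓; |GK| = 35.80 ✓; ∠GKE = 48.10° ✓; |KE| = 28.70 ✓; ∠(KE, EV) = 90.00° ✓; |EV| = 6.100 ✗.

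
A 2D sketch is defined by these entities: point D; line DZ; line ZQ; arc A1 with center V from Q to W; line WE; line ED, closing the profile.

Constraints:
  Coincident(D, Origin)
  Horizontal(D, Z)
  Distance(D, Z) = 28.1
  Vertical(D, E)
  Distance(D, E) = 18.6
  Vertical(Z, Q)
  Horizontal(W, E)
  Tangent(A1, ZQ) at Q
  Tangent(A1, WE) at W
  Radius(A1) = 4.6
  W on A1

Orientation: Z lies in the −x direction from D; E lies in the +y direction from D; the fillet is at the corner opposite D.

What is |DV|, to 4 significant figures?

27.35

D is at the origin; D and Z share the same y with |DZ| = 28.1 and Z on the −x side, so Z = (-28.10, 0.000). DE is vertical with |DE| = 18.6 and E on the +y side, so E = (0.000, 18.60). The virtual corner opposite D is at (-28.10, 18.60). The tangent condition forces VQ to be normal to ZQ and A1 meets WE tangentially, so VW is at right angles to WE, with radius 4.6, so the center V sits 4.6 in from both sides at V = (-23.50, 14.00). Then |DV| = |V − D| = 27.35.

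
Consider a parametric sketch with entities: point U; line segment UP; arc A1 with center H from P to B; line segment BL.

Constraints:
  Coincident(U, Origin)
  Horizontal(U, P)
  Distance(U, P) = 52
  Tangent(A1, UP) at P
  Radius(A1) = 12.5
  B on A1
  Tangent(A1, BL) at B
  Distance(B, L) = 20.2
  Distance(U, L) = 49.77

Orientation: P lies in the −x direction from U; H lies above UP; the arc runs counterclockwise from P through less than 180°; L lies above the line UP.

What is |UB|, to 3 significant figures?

41.2

Checks: |HB| = 12.50 ✓; ∠(HB, BL) = 90.00° ✓; |BL| = 20.20 ✓; |UL| = 49.77 ✓.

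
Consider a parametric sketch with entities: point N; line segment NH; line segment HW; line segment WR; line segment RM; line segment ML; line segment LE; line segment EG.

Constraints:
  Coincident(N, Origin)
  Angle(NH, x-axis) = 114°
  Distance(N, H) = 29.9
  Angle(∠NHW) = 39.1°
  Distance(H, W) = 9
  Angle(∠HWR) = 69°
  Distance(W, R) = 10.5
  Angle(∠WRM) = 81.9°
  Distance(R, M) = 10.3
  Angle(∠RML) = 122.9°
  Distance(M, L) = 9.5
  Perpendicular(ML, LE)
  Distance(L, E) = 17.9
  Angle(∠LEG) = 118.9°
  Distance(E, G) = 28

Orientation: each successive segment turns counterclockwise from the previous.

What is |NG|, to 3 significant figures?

5.52

ML ⟂ LE, so LE runs at -109°; with |LE| = 17.9, E = (-21.3, 15.8). ∠LEG = 118.9° gives EG at -47.8° from the x-axis; with |EG| = 28.0, G = (-2.53, -4.90). Then |NG| = |G − N| = 5.52.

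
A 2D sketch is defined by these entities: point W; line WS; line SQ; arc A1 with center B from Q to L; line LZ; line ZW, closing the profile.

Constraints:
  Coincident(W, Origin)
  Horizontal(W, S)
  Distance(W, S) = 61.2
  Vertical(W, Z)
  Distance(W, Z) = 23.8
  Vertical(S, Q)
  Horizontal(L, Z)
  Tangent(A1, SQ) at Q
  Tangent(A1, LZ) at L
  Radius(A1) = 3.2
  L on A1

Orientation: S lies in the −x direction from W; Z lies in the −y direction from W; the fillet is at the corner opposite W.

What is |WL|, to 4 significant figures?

62.69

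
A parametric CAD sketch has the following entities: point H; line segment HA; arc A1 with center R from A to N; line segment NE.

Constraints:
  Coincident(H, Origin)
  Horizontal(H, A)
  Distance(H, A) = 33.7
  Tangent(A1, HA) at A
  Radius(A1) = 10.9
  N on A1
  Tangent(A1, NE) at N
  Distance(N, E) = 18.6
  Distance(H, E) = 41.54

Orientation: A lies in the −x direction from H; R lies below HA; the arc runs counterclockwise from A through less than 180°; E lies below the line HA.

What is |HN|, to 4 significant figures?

45.18

Checks: |RN| = 10.90 ✓; ∠(RN, NE) = 90.00° ✓; |NE| = 18.60 ✓; |HE| = 41.54 ✓.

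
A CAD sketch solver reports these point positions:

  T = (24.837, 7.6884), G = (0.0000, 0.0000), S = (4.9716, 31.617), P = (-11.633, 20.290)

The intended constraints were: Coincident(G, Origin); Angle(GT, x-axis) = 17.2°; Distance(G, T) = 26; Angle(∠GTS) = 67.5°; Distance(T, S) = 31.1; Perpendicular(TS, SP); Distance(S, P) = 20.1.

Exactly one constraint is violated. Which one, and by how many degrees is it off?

Perpendicular(TS, SP) — off by 5.40°.

G = (0.00, 0.00) ✓; GT at 17.20° ✓; |GT| = 26.00 ✓; ∠GTS = 67.50° ✓; |TS| = 31.10 ✓; ∠(TS, SP) = 84.60° ✗; |SP| = 20.10 ✓.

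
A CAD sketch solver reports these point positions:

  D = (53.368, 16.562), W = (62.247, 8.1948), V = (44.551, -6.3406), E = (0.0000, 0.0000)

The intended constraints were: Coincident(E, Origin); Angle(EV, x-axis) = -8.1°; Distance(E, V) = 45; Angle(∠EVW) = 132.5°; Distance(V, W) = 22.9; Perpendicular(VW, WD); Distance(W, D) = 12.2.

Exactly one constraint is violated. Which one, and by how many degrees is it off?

Perpendicular(VW, WD) — off by 7.30°.

E = (0.00, 0.00) ✓; EV at -8.100° ✓; |EV| = 45.00 ✓; ∠EVW = 132.5° ✓; |VW| = 22.90 ✓; ∠(VW, WD) = 97.30° ✗; |WD| = 12.20 ✓.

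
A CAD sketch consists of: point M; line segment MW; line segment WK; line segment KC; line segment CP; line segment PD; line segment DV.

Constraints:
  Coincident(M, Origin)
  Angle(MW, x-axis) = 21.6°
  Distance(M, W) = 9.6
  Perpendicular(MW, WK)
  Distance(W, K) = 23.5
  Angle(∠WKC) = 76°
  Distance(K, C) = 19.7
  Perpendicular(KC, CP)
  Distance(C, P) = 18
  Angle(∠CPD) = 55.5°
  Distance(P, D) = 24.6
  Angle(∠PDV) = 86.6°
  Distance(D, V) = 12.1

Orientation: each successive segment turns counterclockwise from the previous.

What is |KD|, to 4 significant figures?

4.107

M is at the origin; MW runs at 21.6° with length 9.6, so W = (8.926, 3.534). The perpendicularity gives WK at right angles to MW, so WK runs at 111.6°; with |WK| = 23.5, K = (0.2749, 25.38). ∠WKC = 76.0° gives KC at -144.4° from the x-axis; with |KC| = 19.7, C = (-15.74, 13.92). KC is perpendicular to CP, so CP runs at -54.40°; with |CP| = 18.0, P = (-5.265, -0.7199). ∠CPD = 55.5° gives PD at 70.10° from the x-axis; with |PD| = 24.6, D = (3.108, 22.41). Then |KD| = |D − K| = 4.107.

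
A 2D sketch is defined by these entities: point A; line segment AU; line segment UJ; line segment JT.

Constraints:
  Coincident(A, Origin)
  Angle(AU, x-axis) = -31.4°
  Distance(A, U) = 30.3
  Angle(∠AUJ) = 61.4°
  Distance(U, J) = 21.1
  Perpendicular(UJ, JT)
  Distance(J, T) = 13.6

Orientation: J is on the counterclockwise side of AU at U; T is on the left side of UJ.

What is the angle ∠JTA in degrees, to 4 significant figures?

153.1°

A is at the origin; AU runs at -31.4° with length 30.3, so U = 30.3·(cos -31.4°, sin -31.4°) = (25.86, -15.79). ∠AUJ = 61.4°, so UJ runs at -31.4° + (180° − 61.4°) = 87.20° from the x-axis; with |UJ| = 21.1, J = U + 21.1·(cos 87.20°, sin 87.20°) = (26.89, 5.288). The perpendicularity gives JT at right angles to UJ; with |JT| = 13.6 on the left of UJ, T = J + 13.6·(-0.9988, 0.04885) = (13.31, 5.953). Then cos ∠JTA = TJ·TA / (|TJ||TA|), giving 153.1°.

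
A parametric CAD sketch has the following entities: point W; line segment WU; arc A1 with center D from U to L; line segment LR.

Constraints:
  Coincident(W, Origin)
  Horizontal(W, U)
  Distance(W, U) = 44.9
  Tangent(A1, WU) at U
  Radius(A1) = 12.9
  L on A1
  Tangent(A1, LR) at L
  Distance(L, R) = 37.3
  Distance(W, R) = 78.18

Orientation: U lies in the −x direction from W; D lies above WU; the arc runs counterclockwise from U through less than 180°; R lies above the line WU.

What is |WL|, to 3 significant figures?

41.6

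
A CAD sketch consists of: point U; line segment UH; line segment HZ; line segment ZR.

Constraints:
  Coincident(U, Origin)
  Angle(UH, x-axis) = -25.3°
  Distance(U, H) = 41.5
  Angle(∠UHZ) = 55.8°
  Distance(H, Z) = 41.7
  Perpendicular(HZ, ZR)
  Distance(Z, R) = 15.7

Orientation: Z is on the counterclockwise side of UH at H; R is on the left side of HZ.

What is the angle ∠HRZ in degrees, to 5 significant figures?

69.369°

∠UHZ = 55.8°, so HZ runs at -25.3° + (180° − 55.8°) = 98.900° from the x-axis; with |HZ| = 41.7, Z = H + 41.7·(cos 98.900°, sin 98.900°) = (31.068, 23.463). HZ ⟂ ZR; with |ZR| = 15.7 on the left of HZ, R = Z + 15.7·(-0.98796, -0.15471) = (15.557, 21.034). Then cos ∠HRZ = RH·RZ / (|RH||RZ|), giving 69.369°.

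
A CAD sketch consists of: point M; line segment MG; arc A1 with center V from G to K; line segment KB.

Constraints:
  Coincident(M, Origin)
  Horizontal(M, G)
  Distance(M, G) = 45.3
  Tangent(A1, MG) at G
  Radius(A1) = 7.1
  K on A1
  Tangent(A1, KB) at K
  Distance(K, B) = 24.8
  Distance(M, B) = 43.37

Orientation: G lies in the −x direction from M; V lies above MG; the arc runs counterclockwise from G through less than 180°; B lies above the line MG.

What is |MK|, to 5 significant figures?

38.800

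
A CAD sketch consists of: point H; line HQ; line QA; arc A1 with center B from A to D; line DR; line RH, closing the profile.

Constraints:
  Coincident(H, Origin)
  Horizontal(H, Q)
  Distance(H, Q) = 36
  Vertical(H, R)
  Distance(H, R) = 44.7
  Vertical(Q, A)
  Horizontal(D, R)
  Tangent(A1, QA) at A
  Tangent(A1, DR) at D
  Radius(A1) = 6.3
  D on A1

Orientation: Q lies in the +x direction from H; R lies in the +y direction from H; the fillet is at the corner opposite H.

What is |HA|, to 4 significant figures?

52.64

H is at the origin; H and Q share the same y with |HQ| = 36.0 and Q on the +x side, so Q = (36.00, 0.000). H and R share the same x with |HR| = 44.7 and R on the +y side, so R = (0.000, 44.70). The virtual corner opposite H is at (36.00, 44.70). The tangent condition forces BA to be normal to QA and A1 meets DR tangentially, so BD is at right angles to DR, with radius 6.3, so the center B sits 6.3 in from both sides at B = (29.70, 38.40). That places the tangent points at A = (36.00, 38.40) on QA and D = (29.70, 44.70) on DR. Then |HA| = |A − H| = 52.64.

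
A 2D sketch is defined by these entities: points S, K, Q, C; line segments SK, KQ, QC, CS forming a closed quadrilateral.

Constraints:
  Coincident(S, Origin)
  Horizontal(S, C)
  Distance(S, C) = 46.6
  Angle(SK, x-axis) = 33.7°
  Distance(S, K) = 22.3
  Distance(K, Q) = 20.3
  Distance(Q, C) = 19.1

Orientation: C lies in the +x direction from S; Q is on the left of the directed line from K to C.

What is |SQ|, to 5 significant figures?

41.956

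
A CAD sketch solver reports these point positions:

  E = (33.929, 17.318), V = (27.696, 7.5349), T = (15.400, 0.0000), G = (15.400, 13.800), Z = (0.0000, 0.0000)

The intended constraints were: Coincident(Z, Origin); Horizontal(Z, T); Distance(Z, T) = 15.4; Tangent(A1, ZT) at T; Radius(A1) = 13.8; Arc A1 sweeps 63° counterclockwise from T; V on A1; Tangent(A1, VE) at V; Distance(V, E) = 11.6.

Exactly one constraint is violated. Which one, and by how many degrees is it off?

Tangent(A1, VE) at V — off by 5.50°.

Z = (0.00, 0.00) ✓; Z.y = 0.00, T.y = 0.00 ✓; |ZT| = 15.40 ✓; ∠(GT, TZ) = 90.00° ✓; |GT| = 13.80 ✓; bearing(G→V) − bearing(G→T) = 63.00° ✓; |GV| = 13.80 ✓; ∠(GV, VE) = 95.50° ✗; |VE| = 11.60 ✓.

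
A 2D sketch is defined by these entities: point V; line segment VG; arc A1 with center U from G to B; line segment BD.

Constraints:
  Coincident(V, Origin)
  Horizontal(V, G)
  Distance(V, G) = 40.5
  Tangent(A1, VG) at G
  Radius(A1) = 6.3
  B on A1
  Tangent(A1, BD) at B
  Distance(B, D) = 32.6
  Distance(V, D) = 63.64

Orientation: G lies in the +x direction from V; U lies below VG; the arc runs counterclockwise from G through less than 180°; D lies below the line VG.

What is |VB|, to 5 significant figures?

36.284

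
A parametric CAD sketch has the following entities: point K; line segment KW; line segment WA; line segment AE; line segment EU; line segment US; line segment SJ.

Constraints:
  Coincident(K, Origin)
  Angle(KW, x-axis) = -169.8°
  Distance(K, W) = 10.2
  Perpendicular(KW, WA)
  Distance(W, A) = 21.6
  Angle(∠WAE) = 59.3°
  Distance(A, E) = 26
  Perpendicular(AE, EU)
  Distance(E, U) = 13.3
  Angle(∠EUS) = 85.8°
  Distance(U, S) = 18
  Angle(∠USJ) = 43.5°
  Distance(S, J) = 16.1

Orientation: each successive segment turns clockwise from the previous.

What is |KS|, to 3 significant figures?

11.8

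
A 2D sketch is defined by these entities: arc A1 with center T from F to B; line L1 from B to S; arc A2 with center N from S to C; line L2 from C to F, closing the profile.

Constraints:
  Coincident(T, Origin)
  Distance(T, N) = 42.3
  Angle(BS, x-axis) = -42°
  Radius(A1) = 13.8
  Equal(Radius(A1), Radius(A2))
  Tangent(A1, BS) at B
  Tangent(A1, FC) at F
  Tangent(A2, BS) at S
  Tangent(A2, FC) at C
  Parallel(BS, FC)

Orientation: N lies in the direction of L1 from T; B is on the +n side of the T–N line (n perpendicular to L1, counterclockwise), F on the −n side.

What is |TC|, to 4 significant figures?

44.49

The slot axis is L1's direction at -42.0°, so u = (cos -42.0°, sin -42.0°) = (0.7431, -0.6691) and n = (−sin -42.0°, cos -42.0°) = (0.6691, 0.7431). T is at the origin and N lies 42.3 along u from T, so N = 42.3·u = (31.44, -28.30). Tangency of A1 to both parallel lines with radius 13.8 puts B and F at T ± 13.8·n: B = (9.234, 10.26), F = (-9.234, -10.26). Equal radii place S and C the same way about N: S = N + 13.8·n = (40.67, -18.05), C = N − 13.8·n = (22.20, -38.56). Then |TC| = |C − T| = 44.49.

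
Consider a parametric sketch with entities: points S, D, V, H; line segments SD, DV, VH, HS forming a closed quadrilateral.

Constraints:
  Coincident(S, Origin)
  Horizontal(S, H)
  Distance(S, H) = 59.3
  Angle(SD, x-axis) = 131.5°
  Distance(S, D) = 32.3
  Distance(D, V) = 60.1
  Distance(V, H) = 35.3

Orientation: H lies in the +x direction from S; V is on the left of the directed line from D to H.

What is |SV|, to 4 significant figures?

47.96

S is at the origin; S and H share the same y with |SH| = 59.3 and H in +x, so H = (59.3, 0). SD runs at 131.5° with |SD| = 32.3, so D = (-21.40, 24.19). V is determined by |DV| = 60.1 and |VH| = 35.3 together: it lies at the intersection of circle(D, 60.1) and circle(H, 35.3). With |DH| = 84.25, the foot of the radical line on DH is 56.17 from D and the perpendicular offset is √(60.1² − 56.17²) = 21.39. Taking the left-of-DH solution: V = (38.54, 28.55).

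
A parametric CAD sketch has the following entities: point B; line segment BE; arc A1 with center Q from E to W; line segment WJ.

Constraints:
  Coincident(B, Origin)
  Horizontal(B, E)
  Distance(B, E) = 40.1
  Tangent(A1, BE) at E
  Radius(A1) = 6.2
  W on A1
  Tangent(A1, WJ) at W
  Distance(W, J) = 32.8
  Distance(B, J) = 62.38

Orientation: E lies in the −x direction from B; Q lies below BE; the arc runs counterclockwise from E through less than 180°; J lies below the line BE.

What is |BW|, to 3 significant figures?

46.6

Checks: |QW| = 6.200 ✓; ∠(QW, WJ) = 90.00° ✓; |WJ| = 32.80 ✓; |BJ| = 62.38 ✓.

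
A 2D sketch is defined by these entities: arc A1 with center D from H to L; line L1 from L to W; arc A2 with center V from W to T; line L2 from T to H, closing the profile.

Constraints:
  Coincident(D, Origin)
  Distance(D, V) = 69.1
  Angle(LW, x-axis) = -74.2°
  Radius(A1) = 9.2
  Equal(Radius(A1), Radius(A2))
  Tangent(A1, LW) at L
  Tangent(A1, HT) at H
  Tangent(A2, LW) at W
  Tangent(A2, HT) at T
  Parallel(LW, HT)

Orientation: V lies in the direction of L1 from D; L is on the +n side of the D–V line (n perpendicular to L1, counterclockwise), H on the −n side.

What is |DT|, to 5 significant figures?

69.710

Tangency of A1 to both parallel lines with radius 9.2 puts L and H at D ± 9.2·n: L = (8.8524, 2.5050), H = (-8.8524, -2.5050). Equal radii place W and T the same way about V: W = V + 9.2·n = (27.667, -63.984), T = V − 9.2·n = (9.9622, -68.994). Then |DT| = |T − D| = 69.710.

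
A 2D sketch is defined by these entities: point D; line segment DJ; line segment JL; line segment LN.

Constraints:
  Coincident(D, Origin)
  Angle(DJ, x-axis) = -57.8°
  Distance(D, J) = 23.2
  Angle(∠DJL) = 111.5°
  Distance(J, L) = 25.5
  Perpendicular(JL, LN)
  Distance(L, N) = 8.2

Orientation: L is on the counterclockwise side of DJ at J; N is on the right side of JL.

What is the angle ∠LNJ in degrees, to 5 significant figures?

72.174°

D is at the origin; DJ runs at -57.8° with length 23.2, so J = 23.2·(cos -57.8°, sin -57.8°) = (12.363, -19.632). ∠DJL = 111.5°, so JL runs at -57.8° + (180° − 111.5°) = 10.700° from the x-axis; with |JL| = 25.5, L = J + 25.5·(cos 10.700°, sin 10.700°) = (37.419, -14.897). JL ⟂ LN; with |LN| = 8.2 on the right of JL, N = L + 8.2·(0.18567, -0.98261) = (38.942, -22.955). Then cos ∠LNJ = NL·NJ / (|NL||NJ|), giving 72.174°.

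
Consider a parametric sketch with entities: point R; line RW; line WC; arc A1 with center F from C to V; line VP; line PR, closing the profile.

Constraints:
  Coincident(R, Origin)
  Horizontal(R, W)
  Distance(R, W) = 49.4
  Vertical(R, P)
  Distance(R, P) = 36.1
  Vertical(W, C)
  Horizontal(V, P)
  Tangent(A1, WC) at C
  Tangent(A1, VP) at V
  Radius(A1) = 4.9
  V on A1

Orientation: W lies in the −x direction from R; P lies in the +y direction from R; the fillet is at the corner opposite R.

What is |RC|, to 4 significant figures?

58.43

R is at the origin; RW is horizontal with |RW| = 49.4 and W on the −x side, so W = (-49.40, 0.000). R and P share the same x with |RP| = 36.1 and P on the +y side, so P = (0.000, 36.10). The virtual corner opposite R is at (-49.40, 36.10). The tangent condition forces FC to be normal to WC and tangency of A1 to VP means the radius FV is perpendicular to VP, with radius 4.9, so the center F sits 4.9 in from both sides at F = (-44.50, 31.20). That places the tangent points at C = (-49.40, 31.20) on WC and V = (-44.50, 36.10) on VP. Then |RC| = |C − R| = 58.43.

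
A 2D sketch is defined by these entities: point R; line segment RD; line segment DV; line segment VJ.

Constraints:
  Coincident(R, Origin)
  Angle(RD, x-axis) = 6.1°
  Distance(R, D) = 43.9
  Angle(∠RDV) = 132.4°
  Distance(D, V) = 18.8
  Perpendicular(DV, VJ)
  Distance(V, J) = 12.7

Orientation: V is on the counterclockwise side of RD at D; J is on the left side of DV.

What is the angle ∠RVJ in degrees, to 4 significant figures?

56.19°

∠RDV = 132.4°, so DV runs at 6.1° + (180° − 132.4°) = 53.70° from the x-axis; with |DV| = 18.8, V = D + 18.8·(cos 53.70°, sin 53.70°) = (54.78, 19.82). DV ⟂ VJ; with |VJ| = 12.7 on the left of DV, J = V + 12.7·(-0.8059, 0.5920) = (44.55, 27.34). Then cos ∠RVJ = VR·VJ / (|VR||VJ|), giving 56.19°.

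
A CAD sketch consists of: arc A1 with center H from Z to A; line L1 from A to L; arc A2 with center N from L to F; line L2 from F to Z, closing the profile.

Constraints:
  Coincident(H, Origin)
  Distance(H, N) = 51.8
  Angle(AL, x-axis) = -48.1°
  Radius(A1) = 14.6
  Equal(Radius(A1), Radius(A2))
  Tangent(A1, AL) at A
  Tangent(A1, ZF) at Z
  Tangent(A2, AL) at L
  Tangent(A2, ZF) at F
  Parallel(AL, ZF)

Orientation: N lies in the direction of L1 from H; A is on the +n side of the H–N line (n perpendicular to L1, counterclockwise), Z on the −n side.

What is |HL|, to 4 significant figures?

53.82

The slot axis is L1's direction at -48.1°, so u = (cos -48.1°, sin -48.1°) = (0.6678, -0.7443) and n = (−sin -48.1°, cos -48.1°) = (0.7443, 0.6678). H is at the origin and N lies 51.8 along u from H, so N = 51.8·u = (34.59, -38.56). Tangency of A1 to both parallel lines with radius 14.6 puts A and Z at H ± 14.6·n: A = (10.87, 9.750), Z = (-10.87, -9.750). Equal radii place L and F the same way about N: L = N + 14.6·n = (45.46, -28.80), F = N − 14.6·n = (23.73, -48.31). Then |HL| = |L − H| = 53.82.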